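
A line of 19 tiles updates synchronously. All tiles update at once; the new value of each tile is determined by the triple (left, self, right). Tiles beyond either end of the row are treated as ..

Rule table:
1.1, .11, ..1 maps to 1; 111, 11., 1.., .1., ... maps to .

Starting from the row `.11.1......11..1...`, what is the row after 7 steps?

....11..1..........

step 1: 11.1......11..1....
step 2: 1.1......11..1.....
step 3: .1......11..1......
step 4: 1......11..1.......
step 5: ......11..1........
step 6: .....11..1.........
step 7: ....11..1..........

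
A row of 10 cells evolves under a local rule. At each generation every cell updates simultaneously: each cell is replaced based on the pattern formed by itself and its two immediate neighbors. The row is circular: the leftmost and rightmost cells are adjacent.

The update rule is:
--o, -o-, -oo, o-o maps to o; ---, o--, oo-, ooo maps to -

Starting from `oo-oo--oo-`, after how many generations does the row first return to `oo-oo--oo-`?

10

o-oo--oo-o
-oo--oo-oo
oo--oo-oo-
o--oo-oo-o
--oo-oo-oo
-oo-oo-oo-
oo-oo-oo--
o-oo-oo--o
-oo-oo--oo
oo-oo--oo-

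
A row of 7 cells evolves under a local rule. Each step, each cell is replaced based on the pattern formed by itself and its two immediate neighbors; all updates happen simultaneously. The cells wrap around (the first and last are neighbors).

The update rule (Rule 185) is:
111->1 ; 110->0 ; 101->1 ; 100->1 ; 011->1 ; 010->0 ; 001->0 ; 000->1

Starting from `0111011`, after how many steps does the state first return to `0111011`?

1110110
1101101
1011011
0110111
1101110
1011101
0111011

7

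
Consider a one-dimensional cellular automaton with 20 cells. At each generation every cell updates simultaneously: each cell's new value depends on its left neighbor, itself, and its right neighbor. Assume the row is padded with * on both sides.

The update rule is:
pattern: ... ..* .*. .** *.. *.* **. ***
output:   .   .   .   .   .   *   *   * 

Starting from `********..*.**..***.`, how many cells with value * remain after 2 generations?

11

********...*.*...***
********....*.....**
count of *: 11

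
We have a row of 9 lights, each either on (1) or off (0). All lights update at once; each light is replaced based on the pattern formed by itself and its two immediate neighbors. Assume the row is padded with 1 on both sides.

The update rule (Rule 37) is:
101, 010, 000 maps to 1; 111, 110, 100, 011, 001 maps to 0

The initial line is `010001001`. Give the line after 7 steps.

000000100

110101000
001111010
000000111
011110000
100000110
001110001
000000100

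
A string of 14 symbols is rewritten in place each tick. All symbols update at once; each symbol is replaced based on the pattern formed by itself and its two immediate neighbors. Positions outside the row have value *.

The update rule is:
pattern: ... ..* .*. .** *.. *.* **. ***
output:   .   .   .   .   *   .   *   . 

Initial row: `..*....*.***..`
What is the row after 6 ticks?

**..**..*.....

tick 1: *..*.......**.
tick 2: **..*.......*.
tick 3: .**..*........
tick 4: ..**..*.......
tick 5: *..**..*......
tick 6: **..**..*.....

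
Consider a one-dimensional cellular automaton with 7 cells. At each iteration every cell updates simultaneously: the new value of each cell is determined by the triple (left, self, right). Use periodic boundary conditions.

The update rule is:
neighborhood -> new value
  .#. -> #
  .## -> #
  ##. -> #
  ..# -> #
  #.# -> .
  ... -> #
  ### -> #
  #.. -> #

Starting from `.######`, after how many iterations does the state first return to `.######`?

.######

1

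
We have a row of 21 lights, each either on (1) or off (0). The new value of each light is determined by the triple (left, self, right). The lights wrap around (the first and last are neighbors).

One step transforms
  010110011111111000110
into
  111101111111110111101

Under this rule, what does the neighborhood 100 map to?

At position 5 the neighborhood is 100; the next row has 1 there.

1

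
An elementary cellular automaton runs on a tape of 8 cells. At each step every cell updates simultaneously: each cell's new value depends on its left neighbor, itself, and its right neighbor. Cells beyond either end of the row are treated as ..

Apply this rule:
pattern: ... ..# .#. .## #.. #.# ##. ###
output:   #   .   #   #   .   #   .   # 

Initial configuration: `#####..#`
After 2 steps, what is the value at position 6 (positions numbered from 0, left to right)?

####...#
###..#.#
position 6 holds .

.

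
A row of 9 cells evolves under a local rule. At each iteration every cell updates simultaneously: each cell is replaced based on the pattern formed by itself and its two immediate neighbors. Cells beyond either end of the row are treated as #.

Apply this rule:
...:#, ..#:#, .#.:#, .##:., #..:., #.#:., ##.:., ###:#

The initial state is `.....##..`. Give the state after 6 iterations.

.####...#
..##..##.
.#...#...
.#.###.##
.#..#...#
.#.##.##.

.#.##.##.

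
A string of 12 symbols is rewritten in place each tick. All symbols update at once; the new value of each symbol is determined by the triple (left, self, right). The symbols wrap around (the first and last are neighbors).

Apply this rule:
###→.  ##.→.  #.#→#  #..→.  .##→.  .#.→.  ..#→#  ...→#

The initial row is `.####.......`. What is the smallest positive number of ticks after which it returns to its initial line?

#.....######
..####......
##.....#####
...####.....
###.....####
....####....
####.....###
.....####...
#####.....##
......####..
######.....#
.......####.
#######.....
........####
.#######....
#........###
..#######...
##........##
...#######..
###........#
....#######.
####........
.....#######
.####.......

24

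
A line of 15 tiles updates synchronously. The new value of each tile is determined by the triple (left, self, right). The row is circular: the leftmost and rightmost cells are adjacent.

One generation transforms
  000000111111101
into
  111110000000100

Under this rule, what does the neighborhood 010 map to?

0

At position 14 the neighborhood is 010; the next row has 0 there.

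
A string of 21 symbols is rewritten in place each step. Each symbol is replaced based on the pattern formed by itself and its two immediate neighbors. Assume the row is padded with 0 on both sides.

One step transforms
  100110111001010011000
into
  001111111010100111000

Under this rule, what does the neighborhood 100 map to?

0

At position 1 the neighborhood is 100; the next row has 0 there.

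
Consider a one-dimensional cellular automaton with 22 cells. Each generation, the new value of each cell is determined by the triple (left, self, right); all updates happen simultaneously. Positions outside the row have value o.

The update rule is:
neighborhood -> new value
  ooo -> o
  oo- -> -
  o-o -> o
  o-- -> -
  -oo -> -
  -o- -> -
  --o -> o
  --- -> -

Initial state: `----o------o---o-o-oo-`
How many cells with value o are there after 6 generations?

7

generation 1: ---o------o---o-o-o--o
generation 2: --o------o---o-o-o--o-
generation 3: -o------o---o-o-o--o-o
generation 4: o------o---o-o-o--o-o-
generation 5: ------o---o-o-o--o-o-o
generation 6: -----o---o-o-o--o-o-o-
count of o: 7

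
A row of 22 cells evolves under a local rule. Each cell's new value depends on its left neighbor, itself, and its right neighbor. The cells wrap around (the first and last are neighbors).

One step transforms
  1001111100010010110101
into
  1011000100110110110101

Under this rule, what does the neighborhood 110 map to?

At position 0 the neighborhood is 110; the next row has 1 there.

1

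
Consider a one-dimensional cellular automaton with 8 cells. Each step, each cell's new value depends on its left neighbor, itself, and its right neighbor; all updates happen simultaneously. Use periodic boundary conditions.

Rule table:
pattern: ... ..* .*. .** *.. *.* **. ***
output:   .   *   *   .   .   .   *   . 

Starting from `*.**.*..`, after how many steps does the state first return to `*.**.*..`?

2

*..*.*.*
*.**.*..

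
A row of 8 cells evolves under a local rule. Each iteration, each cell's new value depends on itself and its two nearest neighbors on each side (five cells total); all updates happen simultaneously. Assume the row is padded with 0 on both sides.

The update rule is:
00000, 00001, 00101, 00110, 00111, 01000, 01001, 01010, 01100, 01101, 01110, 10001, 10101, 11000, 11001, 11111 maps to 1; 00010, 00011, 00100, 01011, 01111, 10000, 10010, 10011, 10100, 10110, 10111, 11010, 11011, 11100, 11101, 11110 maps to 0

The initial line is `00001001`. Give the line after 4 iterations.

iteration 1: 11100100
iteration 2: 11010010
iteration 3: 11001001
iteration 4: 11100100

11100100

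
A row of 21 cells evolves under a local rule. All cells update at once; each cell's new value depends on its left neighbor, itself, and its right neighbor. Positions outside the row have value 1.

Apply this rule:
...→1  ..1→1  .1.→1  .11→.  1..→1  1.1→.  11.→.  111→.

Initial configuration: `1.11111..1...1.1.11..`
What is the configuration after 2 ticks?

1111111........1111..

.......1111111.1...11
1111111........1111..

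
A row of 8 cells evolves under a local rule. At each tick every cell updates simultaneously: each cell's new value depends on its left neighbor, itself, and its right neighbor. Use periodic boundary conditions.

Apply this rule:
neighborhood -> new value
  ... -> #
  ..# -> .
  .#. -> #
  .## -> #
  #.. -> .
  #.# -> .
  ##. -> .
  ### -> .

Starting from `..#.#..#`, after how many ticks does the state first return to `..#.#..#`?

..#.#..#

1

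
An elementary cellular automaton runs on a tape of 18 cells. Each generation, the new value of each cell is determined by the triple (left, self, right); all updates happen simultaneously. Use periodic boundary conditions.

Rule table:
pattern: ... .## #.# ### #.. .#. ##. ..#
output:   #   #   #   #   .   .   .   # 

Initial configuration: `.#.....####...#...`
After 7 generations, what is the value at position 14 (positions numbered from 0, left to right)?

.

generation 1: #..#######..##..##
generation 2: ..#######..##..###
generation 3: .#######..##..###.
generation 4: #######..##..###..
generation 5: ######..##..###..#
generation 6: #####..##..###..##
generation 7: ####..##..###..###
position 14 holds .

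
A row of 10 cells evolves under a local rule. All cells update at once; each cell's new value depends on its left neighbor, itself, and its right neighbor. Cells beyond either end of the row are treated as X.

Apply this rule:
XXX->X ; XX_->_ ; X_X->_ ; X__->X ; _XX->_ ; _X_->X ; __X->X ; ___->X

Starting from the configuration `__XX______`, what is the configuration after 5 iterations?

iteration 1: XX__XXXXXX
iteration 2: X_XX_XXXXX
iteration 3: ______XXXX
iteration 4: XXXXXX_XXX
iteration 5: XXXXX___XX

XXXXX___XX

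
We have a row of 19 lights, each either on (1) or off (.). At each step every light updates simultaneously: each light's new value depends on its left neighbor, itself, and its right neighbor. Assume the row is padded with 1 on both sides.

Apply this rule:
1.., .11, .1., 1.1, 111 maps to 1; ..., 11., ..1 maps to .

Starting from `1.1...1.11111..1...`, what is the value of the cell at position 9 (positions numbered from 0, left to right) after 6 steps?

1

.111..111111.1.11..
111.1.11111.1111.1.
11.1111111.1111.111
1.1111111.1111.1111
.1111111.1111.11111
1111111.1111.111111
position 9 holds 1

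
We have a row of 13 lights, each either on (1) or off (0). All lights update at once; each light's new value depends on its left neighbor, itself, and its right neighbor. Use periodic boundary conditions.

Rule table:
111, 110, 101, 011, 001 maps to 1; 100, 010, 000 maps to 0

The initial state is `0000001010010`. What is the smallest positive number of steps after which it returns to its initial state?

13

0000010100100
0000101001000
0001010010000
0010100100000
0101001000000
1010010000000
0100100000001
1001000000010
0010000000101
0100000001010
1000000010100
0000000101001
0000001010010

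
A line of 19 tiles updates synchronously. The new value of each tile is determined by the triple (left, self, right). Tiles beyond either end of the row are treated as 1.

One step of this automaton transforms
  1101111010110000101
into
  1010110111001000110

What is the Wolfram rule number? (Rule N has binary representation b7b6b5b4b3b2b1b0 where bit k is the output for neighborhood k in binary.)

180

position 0: 111 → 1  (bit 7 = 1)
position 1: 110 → 0  (bit 6 = 0)
position 2: 101 → 1  (bit 5 = 1)
position 12: 100 → 1  (bit 4 = 1)
position 3: 011 → 0  (bit 3 = 0)
position 8: 010 → 1  (bit 2 = 1)
position 15: 001 → 0  (bit 1 = 0)
position 13: 000 → 0  (bit 0 = 0)
bits b7..b0 = 10110100 = 180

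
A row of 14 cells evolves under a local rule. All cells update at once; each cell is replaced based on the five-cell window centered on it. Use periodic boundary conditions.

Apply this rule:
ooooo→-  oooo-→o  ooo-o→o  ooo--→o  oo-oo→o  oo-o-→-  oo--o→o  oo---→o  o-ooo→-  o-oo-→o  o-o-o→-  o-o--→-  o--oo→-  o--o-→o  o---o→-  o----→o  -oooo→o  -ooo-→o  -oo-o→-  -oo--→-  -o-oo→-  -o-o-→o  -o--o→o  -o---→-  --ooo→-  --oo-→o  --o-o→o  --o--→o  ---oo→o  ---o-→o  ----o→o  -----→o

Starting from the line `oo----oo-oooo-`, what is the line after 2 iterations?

oo-o-oo----o-o

iteration 1: o-ooooo-o-oooo
iteration 2: oo-o-oo----o-o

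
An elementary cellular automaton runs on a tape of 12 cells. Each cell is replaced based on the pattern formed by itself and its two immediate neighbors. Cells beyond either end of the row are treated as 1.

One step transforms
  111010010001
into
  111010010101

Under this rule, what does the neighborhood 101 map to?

0

At position 3 the neighborhood is 101; the next row has 0 there.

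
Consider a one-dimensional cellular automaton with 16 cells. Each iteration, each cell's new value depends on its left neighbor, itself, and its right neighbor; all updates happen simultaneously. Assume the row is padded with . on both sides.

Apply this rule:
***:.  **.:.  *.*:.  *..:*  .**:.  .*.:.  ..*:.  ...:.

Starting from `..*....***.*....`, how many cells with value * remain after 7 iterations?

1

iteration 1: ...*........*...
iteration 2: ....*........*..
iteration 3: .....*........*.
iteration 4: ......*........*
iteration 5: .......*........
iteration 6: ........*.......
iteration 7: .........*......
count of *: 1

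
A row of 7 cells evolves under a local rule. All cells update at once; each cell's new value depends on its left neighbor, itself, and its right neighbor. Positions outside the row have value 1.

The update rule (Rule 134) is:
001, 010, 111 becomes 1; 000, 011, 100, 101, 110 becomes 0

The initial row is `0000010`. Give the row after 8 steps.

0101010

step 1: 0000110
step 2: 0001000
step 3: 0011001
step 4: 0100010
step 5: 0100110
step 6: 0101000
step 7: 0101001
step 8: 0101010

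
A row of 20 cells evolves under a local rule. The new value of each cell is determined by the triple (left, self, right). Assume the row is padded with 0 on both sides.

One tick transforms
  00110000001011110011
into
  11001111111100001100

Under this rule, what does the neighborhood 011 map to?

At position 2 the neighborhood is 011; the next row has 0 there.

0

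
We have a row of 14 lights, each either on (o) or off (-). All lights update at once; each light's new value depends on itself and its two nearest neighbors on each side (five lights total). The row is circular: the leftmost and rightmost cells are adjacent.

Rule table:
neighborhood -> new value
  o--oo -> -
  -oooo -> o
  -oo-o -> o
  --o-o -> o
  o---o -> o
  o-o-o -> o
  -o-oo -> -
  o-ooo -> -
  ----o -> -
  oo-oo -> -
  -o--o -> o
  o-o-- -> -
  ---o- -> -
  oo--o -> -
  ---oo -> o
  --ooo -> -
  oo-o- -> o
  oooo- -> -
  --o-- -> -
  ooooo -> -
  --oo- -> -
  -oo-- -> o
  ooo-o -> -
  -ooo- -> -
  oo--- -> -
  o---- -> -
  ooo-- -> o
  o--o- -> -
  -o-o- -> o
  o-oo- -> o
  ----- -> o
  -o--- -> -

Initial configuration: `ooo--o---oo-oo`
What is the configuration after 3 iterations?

--o----oo-o--o
o-----o-oo-o--
---o--o-ooo-o-

---o--o-ooo-o-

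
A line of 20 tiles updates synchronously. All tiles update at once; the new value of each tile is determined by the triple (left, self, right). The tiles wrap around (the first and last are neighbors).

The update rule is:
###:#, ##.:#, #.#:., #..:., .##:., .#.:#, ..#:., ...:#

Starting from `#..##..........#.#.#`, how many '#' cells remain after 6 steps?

#...#.########.#.#..
#.#.#..#######.#.#..
#.#.#...######.#.#..
#.#.#.#..#####.#.#..
#.#.#.#...####.#.#..
#.#.#.#.#..###.#.#..
count of #: 10

10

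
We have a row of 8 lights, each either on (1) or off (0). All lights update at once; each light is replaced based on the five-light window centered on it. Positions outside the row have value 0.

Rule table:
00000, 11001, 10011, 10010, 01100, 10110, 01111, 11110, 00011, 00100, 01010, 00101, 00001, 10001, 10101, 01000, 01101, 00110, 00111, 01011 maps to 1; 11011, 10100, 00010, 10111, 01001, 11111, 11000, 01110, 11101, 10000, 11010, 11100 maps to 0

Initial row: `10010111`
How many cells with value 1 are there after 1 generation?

4

generation 1: 10111000
count of 1: 4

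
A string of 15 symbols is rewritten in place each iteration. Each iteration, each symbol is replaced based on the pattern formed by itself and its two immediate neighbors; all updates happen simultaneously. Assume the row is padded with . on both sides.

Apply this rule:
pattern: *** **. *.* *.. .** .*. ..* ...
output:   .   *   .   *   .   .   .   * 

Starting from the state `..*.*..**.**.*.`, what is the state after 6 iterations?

..**..**..*..**

*....*..*..*..*
.***..*..*..*..
...**..*..*..**
**..**..*..*..*
.**..**..*..*..
..**..**..*..**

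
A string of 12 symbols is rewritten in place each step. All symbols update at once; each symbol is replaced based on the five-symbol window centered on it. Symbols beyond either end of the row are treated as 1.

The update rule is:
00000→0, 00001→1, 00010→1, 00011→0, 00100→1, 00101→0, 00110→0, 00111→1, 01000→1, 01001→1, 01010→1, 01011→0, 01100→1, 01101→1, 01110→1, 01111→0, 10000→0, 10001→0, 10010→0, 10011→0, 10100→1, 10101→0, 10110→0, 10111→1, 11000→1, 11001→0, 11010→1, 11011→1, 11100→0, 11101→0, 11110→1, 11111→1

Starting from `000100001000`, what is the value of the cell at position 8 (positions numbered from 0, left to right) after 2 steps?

1

101110111100
011101101000
position 8 holds 1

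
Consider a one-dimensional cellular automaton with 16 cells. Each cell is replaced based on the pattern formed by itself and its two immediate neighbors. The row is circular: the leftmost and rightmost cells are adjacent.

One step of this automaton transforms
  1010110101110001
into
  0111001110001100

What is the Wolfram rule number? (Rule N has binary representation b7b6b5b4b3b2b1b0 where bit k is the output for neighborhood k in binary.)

position 10: 111 → 0  (bit 7 = 0)
position 0: 110 → 0  (bit 6 = 0)
position 1: 101 → 1  (bit 5 = 1)
position 12: 100 → 1  (bit 4 = 1)
position 4: 011 → 0  (bit 3 = 0)
position 2: 010 → 1  (bit 2 = 1)
position 14: 001 → 0  (bit 1 = 0)
position 13: 000 → 1  (bit 0 = 1)
bits b7..b0 = 00110101 = 53

53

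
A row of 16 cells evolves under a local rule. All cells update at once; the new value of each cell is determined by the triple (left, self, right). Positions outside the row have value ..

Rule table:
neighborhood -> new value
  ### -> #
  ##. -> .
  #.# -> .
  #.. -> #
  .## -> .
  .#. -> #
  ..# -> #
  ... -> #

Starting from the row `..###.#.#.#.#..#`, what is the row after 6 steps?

##.#..#.#.#.####
...####.#.#..##.
###.##..#.###..#
.#....###..#.###
######.#.###..#.
.####..#..#.####

.####..#..#.####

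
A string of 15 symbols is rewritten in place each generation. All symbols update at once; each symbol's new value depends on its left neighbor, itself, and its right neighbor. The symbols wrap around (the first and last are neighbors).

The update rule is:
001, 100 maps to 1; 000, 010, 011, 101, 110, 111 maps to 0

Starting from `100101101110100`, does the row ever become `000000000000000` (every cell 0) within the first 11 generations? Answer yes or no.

011000000000011
000100000000100
001010000001010
010001000010001
001010100101010
010000011000001
001000100100010
010101011010101
000000000000000
all cells are 0 at generation 9

yes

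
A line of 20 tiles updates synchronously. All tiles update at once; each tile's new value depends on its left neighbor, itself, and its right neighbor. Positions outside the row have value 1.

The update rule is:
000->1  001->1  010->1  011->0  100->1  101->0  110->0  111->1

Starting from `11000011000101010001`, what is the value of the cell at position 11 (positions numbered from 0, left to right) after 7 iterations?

1

10111100111101011110
00011011011001001100
11100000000111110011
11011111111011101101
10001111110001000000
01110111101111111111
00100011000111111111
position 11 holds 1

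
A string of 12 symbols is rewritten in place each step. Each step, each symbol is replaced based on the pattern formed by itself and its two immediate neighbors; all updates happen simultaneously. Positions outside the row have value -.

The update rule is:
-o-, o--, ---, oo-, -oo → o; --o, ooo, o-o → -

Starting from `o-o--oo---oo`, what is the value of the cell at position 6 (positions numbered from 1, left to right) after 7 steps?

o

o-oo-oooo-oo
o-oo-o--o-oo
o-oo-oo-o-oo
o-oo-oo-o-oo  (fixed point — unchanged through step 7)
position 6 holds o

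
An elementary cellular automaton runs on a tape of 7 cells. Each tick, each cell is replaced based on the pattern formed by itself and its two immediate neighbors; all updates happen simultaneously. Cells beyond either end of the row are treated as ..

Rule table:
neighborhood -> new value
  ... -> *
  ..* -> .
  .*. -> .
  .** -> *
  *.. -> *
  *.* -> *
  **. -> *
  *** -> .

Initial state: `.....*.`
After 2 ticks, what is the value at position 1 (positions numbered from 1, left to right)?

*

****..*
*..**..
position 1 holds *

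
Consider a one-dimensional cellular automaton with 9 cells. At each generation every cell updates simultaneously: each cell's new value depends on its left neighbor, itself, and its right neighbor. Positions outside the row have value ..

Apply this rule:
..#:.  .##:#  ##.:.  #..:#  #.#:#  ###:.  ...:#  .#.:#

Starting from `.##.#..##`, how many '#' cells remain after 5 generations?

3

generation 1: .#.###.#.
generation 2: .###..###
generation 3: .#..#.#..
generation 4: .##.#####
generation 5: .#.##....
count of #: 3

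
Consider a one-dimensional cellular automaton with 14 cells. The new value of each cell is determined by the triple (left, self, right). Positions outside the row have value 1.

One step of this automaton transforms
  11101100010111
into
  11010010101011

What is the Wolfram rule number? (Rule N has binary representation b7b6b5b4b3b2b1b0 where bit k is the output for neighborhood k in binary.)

position 0: 111 → 1  (bit 7 = 1)
position 2: 110 → 0  (bit 6 = 0)
position 3: 101 → 1  (bit 5 = 1)
position 6: 100 → 1  (bit 4 = 1)
position 4: 011 → 0  (bit 3 = 0)
position 9: 010 → 0  (bit 2 = 0)
position 8: 001 → 1  (bit 1 = 1)
position 7: 000 → 0  (bit 0 = 0)
bits b7..b0 = 10110010 = 178

178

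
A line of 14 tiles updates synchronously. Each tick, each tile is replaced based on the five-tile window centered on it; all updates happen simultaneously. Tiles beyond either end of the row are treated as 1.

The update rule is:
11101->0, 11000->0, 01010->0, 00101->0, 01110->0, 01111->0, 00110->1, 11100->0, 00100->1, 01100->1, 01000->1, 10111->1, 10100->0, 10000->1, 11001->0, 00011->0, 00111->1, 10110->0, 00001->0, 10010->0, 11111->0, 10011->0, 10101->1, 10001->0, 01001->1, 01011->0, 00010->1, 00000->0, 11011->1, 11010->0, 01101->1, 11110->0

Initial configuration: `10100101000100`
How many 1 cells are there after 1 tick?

tick 1: 00010000101110
count of 1: 5

5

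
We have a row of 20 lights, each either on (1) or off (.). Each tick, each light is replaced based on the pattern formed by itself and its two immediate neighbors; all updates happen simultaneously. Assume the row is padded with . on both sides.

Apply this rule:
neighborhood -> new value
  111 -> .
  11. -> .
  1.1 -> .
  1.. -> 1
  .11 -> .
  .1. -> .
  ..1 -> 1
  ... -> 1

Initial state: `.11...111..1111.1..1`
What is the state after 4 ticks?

.11...111..111111..1

1..111...11......11.
.11...111..111111..1
1..111...11......11.  (repeats tick 1; period 2)
tick 4: .11...111..111111..1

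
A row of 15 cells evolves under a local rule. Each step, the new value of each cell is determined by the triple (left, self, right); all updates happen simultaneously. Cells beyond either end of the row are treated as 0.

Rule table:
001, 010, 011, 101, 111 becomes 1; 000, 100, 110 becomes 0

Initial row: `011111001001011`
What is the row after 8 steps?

110111100000000

step 1: 111110011011110
step 2: 111100110111100
step 3: 111001101111000
step 4: 110011011110000
step 5: 100110111100000
step 6: 101101111000000
step 7: 111011110000000
step 8: 110111100000000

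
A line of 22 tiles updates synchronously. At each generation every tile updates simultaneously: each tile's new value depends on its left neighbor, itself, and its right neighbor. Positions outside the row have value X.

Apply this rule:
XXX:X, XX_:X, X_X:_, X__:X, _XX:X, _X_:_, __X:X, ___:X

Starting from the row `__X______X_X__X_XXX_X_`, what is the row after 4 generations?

XX_XXXXXX___XX__XXX___
XX_XXXXXXXXXXXXXXXXXXX
XX_XXXXXXXXXXXXXXXXXXX  (fixed point — unchanged through generation 4)

XX_XXXXXXXXXXXXXXXXXXX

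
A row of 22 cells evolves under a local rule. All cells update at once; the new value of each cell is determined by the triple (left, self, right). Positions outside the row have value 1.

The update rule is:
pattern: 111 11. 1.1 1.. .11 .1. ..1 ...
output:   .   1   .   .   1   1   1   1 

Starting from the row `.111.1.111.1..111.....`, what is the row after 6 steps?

.1.1.1.1.1.1.11.1.1.1.

.1.1.1.1.1.1.11.1.1111
.1.1.1.1.1.1.11.1.1...
.1.1.1.1.1.1.11.1.1.11
.1.1.1.1.1.1.11.1.1.1.
.1.1.1.1.1.1.11.1.1.1.  (fixed point — unchanged through step 6)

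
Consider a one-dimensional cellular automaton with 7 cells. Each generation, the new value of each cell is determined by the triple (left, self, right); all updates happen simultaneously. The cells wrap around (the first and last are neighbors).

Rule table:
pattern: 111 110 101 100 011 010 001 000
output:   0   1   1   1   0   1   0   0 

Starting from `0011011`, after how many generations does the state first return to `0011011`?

7

1001101
1100110
0110011
1011001
1101100
0110110
0011011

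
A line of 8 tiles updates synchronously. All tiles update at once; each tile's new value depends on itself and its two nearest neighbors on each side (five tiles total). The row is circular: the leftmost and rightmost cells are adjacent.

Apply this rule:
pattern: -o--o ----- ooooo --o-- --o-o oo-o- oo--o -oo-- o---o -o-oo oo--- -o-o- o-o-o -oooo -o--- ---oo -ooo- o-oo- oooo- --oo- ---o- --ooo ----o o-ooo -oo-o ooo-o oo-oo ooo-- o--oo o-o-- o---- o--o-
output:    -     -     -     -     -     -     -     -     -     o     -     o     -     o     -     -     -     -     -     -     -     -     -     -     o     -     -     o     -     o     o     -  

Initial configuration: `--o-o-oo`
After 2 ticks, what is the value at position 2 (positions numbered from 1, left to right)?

tick 1: ---o-o--
tick 2: ----oo-o
position 2 holds -

-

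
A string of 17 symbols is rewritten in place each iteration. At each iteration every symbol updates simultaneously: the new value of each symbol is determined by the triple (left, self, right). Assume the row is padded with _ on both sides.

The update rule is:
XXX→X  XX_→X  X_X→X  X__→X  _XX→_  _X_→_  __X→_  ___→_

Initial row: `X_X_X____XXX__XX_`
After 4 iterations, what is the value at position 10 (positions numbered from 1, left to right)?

_X_X_X____XXX__XX
__X_X_X____XXX__X
___X_X_X____XXX__
____X_X_X____XXX_
position 10 holds _

_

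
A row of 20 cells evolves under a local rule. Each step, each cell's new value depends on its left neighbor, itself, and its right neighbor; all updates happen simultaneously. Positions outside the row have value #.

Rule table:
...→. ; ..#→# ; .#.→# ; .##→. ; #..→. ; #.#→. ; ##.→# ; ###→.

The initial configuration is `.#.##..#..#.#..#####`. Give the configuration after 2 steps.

.#..#.##.##.#.#.....
.#.##..#..#.#.#....#

.#.##..#..#.#.#....#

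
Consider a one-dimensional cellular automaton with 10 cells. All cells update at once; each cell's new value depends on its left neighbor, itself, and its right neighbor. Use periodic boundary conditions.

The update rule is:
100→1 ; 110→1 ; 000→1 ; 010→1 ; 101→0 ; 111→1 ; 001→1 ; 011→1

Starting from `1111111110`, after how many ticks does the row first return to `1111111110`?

1111111110

1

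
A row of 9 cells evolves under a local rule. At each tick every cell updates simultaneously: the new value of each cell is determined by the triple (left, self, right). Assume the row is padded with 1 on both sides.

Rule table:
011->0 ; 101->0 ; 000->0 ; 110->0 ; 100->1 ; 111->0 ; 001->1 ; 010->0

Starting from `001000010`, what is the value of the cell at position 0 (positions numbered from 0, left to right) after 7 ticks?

0

tick 1: 110100100
tick 2: 000011011
tick 3: 100100000
tick 4: 011010001
tick 5: 000001010
tick 6: 100010000
tick 7: 010101001
position 0 holds 0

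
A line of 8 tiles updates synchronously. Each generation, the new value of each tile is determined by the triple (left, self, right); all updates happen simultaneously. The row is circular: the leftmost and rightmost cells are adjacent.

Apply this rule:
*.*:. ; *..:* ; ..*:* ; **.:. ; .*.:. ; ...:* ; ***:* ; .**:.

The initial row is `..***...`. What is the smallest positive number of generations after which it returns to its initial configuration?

generation 1: **.*.***
generation 2: *.....**
generation 3: .*****.*
generation 4: ..***...

4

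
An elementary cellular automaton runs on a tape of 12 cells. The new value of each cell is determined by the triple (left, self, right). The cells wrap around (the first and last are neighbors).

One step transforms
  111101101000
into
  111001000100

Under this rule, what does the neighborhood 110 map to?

At position 3 the neighborhood is 110; the next row has 0 there.

0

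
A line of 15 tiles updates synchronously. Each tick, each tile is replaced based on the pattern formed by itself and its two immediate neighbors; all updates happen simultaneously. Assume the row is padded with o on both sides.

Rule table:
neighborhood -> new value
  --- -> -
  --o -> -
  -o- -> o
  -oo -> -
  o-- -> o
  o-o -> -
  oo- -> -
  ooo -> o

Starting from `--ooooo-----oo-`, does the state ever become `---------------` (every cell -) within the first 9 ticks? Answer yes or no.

o--ooo-o-------
-o--o--oo------
-oo-oo---o-----
------o--oo----
o-----oo---o---
-o------o--oo--
-oo-----oo---o-
---o------o--o-
o--oo-----oo-o-
tick 9 is o--oo-----oo-o-, still not uniform -

no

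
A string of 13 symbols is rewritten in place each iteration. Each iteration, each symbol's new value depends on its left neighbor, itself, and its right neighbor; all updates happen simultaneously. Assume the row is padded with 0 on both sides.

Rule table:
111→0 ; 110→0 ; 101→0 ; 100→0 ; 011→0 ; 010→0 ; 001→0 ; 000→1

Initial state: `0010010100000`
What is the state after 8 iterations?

1000000001111
0011111100000
1000000001111  (repeats iteration 1; period 2)
iteration 8: 0011111100000

0011111100000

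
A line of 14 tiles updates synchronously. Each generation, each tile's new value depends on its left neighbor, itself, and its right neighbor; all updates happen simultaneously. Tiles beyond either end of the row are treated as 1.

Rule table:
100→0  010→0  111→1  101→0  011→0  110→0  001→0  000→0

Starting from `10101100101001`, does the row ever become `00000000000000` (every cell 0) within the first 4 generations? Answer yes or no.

generation 1: 00000000000000
all cells are 0 at generation 1

yes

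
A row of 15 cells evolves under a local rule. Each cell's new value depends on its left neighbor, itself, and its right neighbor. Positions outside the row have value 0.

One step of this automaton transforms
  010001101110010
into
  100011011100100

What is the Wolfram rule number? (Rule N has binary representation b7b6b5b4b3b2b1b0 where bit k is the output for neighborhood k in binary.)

170

position 9: 111 → 1  (bit 7 = 1)
position 6: 110 → 0  (bit 6 = 0)
position 7: 101 → 1  (bit 5 = 1)
position 2: 100 → 0  (bit 4 = 0)
position 5: 011 → 1  (bit 3 = 1)
position 1: 010 → 0  (bit 2 = 0)
position 0: 001 → 1  (bit 1 = 1)
position 3: 000 → 0  (bit 0 = 0)
bits b7..b0 = 10101010 = 170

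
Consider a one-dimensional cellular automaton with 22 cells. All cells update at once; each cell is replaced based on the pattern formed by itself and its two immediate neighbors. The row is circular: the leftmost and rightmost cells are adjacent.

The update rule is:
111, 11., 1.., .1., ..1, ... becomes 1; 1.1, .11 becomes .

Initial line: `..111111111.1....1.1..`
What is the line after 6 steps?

..1111..1111111..11111

step 1: 11.11111111.111111.111
step 2: 11..1111111..11111..11
step 3: 1111.11111111.111111.1
step 4: 1111..1111111..11111..
step 5: .11111.11111111.111111
step 6: ..1111..1111111..11111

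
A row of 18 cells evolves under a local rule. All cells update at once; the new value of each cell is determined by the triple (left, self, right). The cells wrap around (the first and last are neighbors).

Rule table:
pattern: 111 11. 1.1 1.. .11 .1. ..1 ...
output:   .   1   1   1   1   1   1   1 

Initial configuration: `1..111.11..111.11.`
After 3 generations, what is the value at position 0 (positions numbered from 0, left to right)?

1

generation 1: 1111.1111111.11111
generation 2: ...111.....111....
generation 3: 1111.1111111.11111
position 0 holds 1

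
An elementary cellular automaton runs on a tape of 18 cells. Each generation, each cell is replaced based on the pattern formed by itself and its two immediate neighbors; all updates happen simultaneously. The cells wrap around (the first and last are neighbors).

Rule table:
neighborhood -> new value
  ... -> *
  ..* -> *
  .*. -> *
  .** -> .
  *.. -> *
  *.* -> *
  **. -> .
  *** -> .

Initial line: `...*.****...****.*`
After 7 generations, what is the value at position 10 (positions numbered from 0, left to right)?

*****....***....**
.....****...****..
*****....***....**  (repeats generation 1; period 2)
generation 7: *****....***....**
position 10 holds *

*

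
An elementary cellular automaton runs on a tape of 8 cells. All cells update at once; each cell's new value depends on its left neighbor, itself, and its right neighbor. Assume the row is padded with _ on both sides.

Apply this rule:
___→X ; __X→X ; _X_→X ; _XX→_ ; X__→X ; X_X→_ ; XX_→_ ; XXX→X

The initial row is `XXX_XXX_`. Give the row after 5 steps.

_X___X_X
XXXXXX_X
_XXXX__X
X_XX_XXX
X_____X_

X_____X_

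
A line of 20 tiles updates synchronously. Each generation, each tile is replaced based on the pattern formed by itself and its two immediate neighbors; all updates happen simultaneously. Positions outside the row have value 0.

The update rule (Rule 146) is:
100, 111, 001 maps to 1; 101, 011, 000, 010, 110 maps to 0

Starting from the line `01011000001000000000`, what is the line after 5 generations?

10000100010100000000
01001010100010000000
10110000010101000000
00001000100000100000
00010101010001010000

00010101010001010000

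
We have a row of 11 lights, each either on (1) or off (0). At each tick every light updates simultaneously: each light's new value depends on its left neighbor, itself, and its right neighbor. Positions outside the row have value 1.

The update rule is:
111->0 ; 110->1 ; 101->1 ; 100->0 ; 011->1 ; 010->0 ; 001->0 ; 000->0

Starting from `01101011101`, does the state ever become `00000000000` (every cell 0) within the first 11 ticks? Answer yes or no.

yes

11110110111
00011111100
00010000100
00000000000
all cells are 0 at tick 4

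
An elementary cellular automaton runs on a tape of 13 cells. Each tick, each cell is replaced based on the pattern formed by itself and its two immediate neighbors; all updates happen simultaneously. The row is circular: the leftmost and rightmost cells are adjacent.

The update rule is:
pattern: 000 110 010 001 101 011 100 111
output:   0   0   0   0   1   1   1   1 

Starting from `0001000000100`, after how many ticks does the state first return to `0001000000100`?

tick 1: 0000100000010
tick 2: 0000010000001
tick 3: 1000001000000
tick 4: 0100000100000
tick 5: 0010000010000
tick 6: 0001000001000
tick 7: 0000100000100
tick 8: 0000010000010
tick 9: 0000001000001
tick 10: 1000000100000
tick 11: 0100000010000
tick 12: 0010000001000
tick 13: 0001000000100

13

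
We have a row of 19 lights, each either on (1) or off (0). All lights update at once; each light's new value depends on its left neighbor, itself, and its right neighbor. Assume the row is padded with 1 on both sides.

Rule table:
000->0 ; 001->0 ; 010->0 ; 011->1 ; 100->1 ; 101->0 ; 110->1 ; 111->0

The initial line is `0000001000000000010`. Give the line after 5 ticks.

1000000100000000000
1100000010000000000
0110000001000000000
0111000000100000000
0101100000010000000

0101100000010000000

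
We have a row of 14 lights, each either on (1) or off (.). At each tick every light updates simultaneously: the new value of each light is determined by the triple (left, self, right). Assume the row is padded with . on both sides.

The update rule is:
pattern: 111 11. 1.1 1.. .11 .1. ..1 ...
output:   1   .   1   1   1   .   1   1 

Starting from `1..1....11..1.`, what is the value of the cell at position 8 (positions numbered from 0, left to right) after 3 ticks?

1

tick 1: .11.11111.11.1
tick 2: 11.11111.11.1.
tick 3: 1.11111.11.1.1
position 8 holds 1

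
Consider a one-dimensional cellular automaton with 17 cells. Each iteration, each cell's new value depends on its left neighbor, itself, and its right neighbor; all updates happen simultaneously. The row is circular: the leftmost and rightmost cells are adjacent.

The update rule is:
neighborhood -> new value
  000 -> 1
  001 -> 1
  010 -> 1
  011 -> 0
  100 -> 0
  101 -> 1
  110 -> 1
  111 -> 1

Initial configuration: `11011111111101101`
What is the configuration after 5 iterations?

01101110111111111

11101111111110110
01110111111111011
10111011111111101
11011101111111110
01101110111111111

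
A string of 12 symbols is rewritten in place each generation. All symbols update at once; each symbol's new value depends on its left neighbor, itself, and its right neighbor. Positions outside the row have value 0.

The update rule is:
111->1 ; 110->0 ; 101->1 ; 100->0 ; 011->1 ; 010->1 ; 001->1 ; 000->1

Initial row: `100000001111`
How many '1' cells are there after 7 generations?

101111111110
111111111100
111111111001
111111110011
111111100110
111111001100
111110011001
count of 1: 8

8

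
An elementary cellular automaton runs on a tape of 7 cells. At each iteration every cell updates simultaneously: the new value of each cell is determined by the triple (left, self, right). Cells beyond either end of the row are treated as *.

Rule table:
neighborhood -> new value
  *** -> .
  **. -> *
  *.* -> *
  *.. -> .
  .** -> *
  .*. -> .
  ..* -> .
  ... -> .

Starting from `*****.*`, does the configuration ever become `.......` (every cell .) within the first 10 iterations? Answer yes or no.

....***
....*..
.......
all cells are . at iteration 3

yes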